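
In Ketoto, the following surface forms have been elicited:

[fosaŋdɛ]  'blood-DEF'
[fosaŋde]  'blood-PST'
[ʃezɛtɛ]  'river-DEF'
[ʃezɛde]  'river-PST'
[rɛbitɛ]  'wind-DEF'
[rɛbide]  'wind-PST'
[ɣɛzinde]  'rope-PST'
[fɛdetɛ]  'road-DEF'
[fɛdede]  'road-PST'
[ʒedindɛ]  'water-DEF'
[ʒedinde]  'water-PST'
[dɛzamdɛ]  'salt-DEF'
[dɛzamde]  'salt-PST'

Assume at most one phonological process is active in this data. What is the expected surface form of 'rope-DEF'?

[ɣɛzindɛ]

The DEF morpheme has two allomorphs, [-dɛ] and [-tɛ].
By contrast the PST suffix keeps its initial [d] throughout — that segment must be underlying.
The DEF suffix is therefore /-tɛ/ underlyingly, with post-nasal voicing: voiceless stops become voiced after a nasal.
After 'rope', which ends in a nasal, the suffix surfaces as [-dɛ], giving [ɣɛzindɛ].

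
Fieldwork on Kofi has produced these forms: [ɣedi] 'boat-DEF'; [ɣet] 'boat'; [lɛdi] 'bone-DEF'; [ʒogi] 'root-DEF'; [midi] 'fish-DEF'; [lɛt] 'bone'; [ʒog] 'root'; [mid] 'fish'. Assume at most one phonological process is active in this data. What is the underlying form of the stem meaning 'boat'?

The root 'boat' surfaces as [ɣet] and [ɣedi], with a stem-final [t] ~ [d] alternation.
But 'fish' keeps [d] in both environments ([mid], [midi]), so there is no rule changing /d/ to [t] in isolation.
So /t/ is underlying, and a rule of intervocalic voicing — voiceless stops become voiced between vowels — gives [d].

/ɣet/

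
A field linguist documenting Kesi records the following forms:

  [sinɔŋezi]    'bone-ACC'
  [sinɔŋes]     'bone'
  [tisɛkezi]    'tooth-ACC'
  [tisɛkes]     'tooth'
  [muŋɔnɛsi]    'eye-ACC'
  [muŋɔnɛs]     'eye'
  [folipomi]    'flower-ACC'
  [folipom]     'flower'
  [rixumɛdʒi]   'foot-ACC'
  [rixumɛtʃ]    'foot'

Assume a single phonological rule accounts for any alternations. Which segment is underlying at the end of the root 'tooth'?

/z/

In [tisɛkezi] and [tisɛkes] the final segment of 'tooth' alternates: [z] ~ [s].
If /s/ were underlying and a rule turned it into [z] before the ACC suffix, 'eye' would also alternate; but it has [s] in both [muŋɔnɛsi] and [muŋɔnɛs].
Therefore /z/ is basic and [s] is derived by word-final obstruent devoicing (voiced obstruents become voiceless word-finally).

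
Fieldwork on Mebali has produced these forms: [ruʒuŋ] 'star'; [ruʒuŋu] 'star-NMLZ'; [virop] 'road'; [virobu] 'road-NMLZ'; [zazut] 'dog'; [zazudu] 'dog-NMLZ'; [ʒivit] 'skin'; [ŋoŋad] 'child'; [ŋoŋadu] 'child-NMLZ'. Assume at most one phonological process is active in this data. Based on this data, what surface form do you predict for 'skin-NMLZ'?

In [zazut] and [zazudu] the final segment of 'dog' alternates: [t] ~ [d].
Compare 'child', with invariant [d] in [ŋoŋad] and [ŋoŋadu]: an analysis with underlying /d/ and a rule producing [t] in isolation would wrongly predict alternation here too.
Therefore /t/ is basic and [d] is derived by intervocalic voicing (voiceless stops become voiced between vowels).
From [ʒivit] the stem 'skin' is /ʒivit/; between vowels this yields [ʒividu].

[ʒividu]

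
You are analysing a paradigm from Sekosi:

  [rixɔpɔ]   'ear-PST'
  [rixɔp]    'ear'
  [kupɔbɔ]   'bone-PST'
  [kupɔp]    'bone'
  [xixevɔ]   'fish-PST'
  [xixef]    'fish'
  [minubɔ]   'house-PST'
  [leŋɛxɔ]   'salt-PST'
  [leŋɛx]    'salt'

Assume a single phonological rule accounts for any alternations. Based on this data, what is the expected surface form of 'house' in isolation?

[minup]

In [kupɔbɔ] and [kupɔp] the final segment of 'bone' alternates: [b] ~ [p].
If /p/ were underlying and a rule turned it into [b] before the PST suffix, 'ear' would also alternate; but it has [p] in both [rixɔpɔ] and [rixɔp].
The underlying segment must be /b/; voiced obstruents become voiceless word-finally, yielding [p] there.
From [minubɔ] the stem 'house' is /minub/; word-finally this yields [minup].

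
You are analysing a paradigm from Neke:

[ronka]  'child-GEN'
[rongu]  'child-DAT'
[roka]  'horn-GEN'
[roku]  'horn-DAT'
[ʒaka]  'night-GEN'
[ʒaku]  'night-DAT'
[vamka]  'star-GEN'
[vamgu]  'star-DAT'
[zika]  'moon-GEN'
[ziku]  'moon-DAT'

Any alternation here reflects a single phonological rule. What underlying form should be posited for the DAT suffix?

/-gu/

The DAT morpheme has two allomorphs, [-gu] and [-ku].
By contrast the GEN suffix keeps its initial [k] throughout — that segment must be underlying.
So the underlying form is /-gu/, and voiced stops become voiceless after a vowel.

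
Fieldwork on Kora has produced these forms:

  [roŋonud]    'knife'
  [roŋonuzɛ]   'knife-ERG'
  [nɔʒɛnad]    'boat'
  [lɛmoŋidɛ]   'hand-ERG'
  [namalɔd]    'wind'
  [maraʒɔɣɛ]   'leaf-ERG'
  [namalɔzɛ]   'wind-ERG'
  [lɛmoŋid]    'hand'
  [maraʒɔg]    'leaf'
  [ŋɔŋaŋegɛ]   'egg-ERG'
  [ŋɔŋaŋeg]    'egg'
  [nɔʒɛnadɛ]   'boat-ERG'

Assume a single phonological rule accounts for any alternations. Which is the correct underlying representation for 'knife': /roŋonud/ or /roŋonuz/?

/roŋonuz/

The stem for 'knife' ends in [z] in [roŋonuzɛ] but [d] in [roŋonud].
If /d/ were underlying and a rule turned it into [z] before the ERG suffix, 'hand' would also alternate; but it has [d] in both [lɛmoŋidɛ] and [lɛmoŋid].
The underlying segment must be /z/; voiced fricatives become stops word-finally, yielding [d] there.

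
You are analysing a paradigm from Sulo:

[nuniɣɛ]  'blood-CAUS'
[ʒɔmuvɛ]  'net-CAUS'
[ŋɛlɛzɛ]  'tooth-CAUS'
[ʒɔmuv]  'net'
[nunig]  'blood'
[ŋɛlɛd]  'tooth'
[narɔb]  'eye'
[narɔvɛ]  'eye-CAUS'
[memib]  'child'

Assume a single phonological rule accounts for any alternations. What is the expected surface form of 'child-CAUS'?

The stem for 'eye' ends in [b] in [narɔb] but [v] in [narɔvɛ].
If /v/ were underlying and a rule turned it into [b] in isolation, 'net' would also alternate; but it has [v] in both [ʒɔmuv] and [ʒɔmuvɛ].
So /b/ is underlying, and a rule of intervocalic spirantization — voiced stops become fricatives between vowels — gives [v].
The one attested form of 'child', [memib], shows underlying /memib/. Applying the same rule between vowels gives [memivɛ].

[memivɛ]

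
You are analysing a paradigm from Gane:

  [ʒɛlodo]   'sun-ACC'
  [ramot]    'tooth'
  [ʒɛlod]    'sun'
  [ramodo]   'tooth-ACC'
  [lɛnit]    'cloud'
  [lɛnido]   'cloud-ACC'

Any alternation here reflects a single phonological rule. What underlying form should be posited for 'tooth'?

/ramot/

'tooth' shows [d] ~ [t] at the end of the stem ([ramodo] vs [ramot]).
Compare 'sun', with invariant [d] in [ʒɛlodo] and [ʒɛlod]: an analysis with underlying /d/ and a rule producing [t] in isolation would wrongly predict alternation here too.
Therefore /t/ is basic and [d] is derived by intervocalic voicing (voiceless stops become voiced between vowels).
Hence 'tooth' is /ramot/ underlyingly.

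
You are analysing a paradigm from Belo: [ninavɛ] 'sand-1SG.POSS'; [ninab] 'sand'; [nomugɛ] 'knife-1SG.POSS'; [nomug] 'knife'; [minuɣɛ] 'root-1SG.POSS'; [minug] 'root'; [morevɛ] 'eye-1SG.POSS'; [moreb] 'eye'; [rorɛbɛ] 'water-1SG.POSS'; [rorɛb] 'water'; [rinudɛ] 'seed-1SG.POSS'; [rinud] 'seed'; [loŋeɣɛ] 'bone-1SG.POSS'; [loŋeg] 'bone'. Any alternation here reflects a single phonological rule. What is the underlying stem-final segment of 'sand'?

The stem for 'sand' ends in [v] in [ninavɛ] but [b] in [ninab].
Compare 'water', with invariant [b] in [rorɛbɛ] and [rorɛb]: an analysis with underlying /b/ and a rule producing [v] before the 1SG.POSS suffix would wrongly predict alternation here too.
Therefore /v/ is basic and [b] is derived by word-final hardening (voiced fricatives become stops word-finally).

/v/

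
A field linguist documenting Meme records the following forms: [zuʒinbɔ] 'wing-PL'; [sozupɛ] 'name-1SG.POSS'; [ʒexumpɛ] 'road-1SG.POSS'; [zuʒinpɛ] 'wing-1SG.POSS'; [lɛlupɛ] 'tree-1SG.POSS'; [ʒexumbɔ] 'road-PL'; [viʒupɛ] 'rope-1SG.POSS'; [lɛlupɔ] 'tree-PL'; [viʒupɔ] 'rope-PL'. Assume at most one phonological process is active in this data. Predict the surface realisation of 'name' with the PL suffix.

The PL suffix surfaces as [-bɔ] and [-pɔ], depending on the final segment of the stem.
The 1SG.POSS suffix, which begins with [p], is invariant after every stem; so [p] is not altered by any rule here.
So the underlying form is /-bɔ/, and voiced stops become voiceless after a vowel.
After 'name', which ends in a vowel, the suffix surfaces as [-pɔ], giving [sozupɔ].

[sozupɔ]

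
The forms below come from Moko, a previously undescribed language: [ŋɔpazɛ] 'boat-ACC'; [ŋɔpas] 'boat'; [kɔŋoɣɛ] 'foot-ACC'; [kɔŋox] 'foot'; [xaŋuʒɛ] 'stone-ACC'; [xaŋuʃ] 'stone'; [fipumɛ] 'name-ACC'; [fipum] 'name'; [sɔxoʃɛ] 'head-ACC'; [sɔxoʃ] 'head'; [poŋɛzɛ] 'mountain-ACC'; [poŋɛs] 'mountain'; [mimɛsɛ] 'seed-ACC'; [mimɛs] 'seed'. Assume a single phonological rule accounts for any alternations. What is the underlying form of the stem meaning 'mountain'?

The stem for 'mountain' ends in [z] in [poŋɛzɛ] but [s] in [poŋɛs].
The stem 'seed' ([mimɛsɛ], [mimɛs]) shows [s] unchanged in both environments, so [s] cannot be basic with [z] derived before the ACC suffix.
Therefore /z/ is basic and [s] is derived by word-final obstruent devoicing (voiced obstruents become voiceless word-finally).
Hence 'mountain' is /poŋɛz/ underlyingly.

/poŋɛz/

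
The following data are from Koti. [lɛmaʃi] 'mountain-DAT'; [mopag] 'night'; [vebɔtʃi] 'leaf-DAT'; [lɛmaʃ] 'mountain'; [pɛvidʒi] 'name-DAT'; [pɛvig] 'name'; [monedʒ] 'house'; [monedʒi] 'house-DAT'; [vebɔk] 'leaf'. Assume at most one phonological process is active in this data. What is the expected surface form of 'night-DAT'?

The stem for 'name' ends in [g] in [pɛvig] but [dʒ] in [pɛvidʒi].
Compare 'house', with invariant [dʒ] in [monedʒ] and [monedʒi]: an analysis with underlying /dʒ/ and a rule producing [g] in isolation would wrongly predict alternation here too.
The alternation reflects palatalization before a front vowel: /k/ and /g/ become palato-alveolar [tʃ] and [dʒ] before a front vowel. /g/ is underlying.
The one attested form of 'night', [mopag], shows underlying /mopag/. Applying the same rule before a front vowel gives [mopadʒi].

[mopadʒi]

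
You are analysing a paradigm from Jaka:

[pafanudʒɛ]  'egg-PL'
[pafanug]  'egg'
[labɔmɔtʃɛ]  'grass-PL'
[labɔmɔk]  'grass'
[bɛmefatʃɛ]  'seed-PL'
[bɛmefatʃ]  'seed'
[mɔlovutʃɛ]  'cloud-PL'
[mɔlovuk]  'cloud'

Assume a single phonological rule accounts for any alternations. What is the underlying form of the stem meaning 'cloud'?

'cloud' shows [tʃ] ~ [k] at the end of the stem ([mɔlovutʃɛ] vs [mɔlovuk]).
But 'seed' keeps [tʃ] in both environments ([bɛmefatʃɛ], [bɛmefatʃ]), so there is no rule changing /tʃ/ to [k] in isolation.
The underlying segment must be /k/; /k/ and /g/ become palato-alveolar [tʃ] and [dʒ] before a front vowel, yielding [tʃ] there.

/mɔlovuk/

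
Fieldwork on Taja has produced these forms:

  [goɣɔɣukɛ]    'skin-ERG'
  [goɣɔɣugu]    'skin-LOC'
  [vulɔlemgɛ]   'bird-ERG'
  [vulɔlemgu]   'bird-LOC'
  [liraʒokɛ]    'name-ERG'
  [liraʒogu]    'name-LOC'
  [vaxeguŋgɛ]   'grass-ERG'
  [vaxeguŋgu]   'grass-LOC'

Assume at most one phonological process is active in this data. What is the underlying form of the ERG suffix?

/-kɛ/

The ERG suffix surfaces as [-gɛ] and [-kɛ], depending on the final segment of the stem.
By contrast the LOC suffix keeps its initial [g] throughout — that segment must be underlying.
The ERG suffix is therefore /-kɛ/ underlyingly, with post-nasal voicing: voiceless stops become voiced after a nasal.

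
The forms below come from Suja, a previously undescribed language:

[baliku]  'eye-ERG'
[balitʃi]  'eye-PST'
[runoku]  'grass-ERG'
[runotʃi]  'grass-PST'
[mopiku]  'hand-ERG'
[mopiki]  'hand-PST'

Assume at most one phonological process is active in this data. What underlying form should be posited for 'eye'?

In [baliku] and [balitʃi] the final segment of 'eye' alternates: [k] ~ [tʃ].
If /k/ were underlying and a rule turned it into [tʃ] before the PST suffix, 'hand' would also alternate; but it has [k] in both [mopiku] and [mopiki].
So /tʃ/ is underlying, and a rule of depalatalization — palato-alveolar /tʃ/ becomes [k] when no front vowel follows — gives [k].
So 'eye' = /balitʃ/.

/balitʃ/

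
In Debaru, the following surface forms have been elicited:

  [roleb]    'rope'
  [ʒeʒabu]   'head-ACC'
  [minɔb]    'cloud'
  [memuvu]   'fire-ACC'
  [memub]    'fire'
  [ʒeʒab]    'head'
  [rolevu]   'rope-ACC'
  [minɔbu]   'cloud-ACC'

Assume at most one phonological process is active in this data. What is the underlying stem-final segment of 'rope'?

The stem for 'rope' ends in [b] in [roleb] but [v] in [rolevu].
The stem 'head' ([ʒeʒab], [ʒeʒabu]) shows [b] unchanged in both environments, so [b] cannot be basic with [v] derived before the ACC suffix.
So /v/ is underlying, and a rule of word-final hardening — voiced fricatives become stops word-finally — gives [b].

/v/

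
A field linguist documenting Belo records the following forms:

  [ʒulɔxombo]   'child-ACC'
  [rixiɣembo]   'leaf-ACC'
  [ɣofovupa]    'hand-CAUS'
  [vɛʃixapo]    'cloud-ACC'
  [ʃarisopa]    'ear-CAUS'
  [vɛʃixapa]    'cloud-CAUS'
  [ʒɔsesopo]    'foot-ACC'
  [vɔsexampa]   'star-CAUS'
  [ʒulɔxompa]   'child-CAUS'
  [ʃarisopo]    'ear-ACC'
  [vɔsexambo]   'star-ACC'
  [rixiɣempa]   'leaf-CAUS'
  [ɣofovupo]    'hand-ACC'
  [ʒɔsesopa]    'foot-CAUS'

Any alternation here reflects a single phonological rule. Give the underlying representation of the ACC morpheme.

The ACC morpheme has two allomorphs, [-bo] and [-po].
The CAUS suffix, which begins with [p], is invariant after every stem; so [p] is not altered by any rule here.
So the underlying form is /-bo/, and voiced stops become voiceless after a vowel.

/-bo/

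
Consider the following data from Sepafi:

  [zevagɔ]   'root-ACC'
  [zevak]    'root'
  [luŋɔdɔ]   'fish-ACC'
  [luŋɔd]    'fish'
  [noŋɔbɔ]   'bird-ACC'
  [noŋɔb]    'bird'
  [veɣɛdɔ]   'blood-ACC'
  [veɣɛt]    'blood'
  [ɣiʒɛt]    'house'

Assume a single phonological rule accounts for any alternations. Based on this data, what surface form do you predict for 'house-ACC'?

[ɣiʒɛdɔ]

In [veɣɛdɔ] and [veɣɛt] the final segment of 'blood' alternates: [d] ~ [t].
The stem 'fish' ([luŋɔdɔ], [luŋɔd]) shows [d] unchanged in both environments, so [d] cannot be basic with [t] derived in isolation.
Therefore /t/ is basic and [d] is derived by intervocalic voicing (voiceless stops become voiced between vowels).
The one attested form of 'house', [ɣiʒɛt], shows underlying /ɣiʒɛt/. Applying the same rule between vowels gives [ɣiʒɛdɔ].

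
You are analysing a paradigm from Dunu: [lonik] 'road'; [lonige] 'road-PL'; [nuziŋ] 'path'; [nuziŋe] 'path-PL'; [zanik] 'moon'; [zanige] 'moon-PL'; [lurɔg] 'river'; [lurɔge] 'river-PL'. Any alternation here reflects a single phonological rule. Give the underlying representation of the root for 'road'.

'road' shows [k] ~ [g] at the end of the stem ([lonik] vs [lonige]).
Compare 'river', with invariant [g] in [lurɔg] and [lurɔge]: an analysis with underlying /g/ and a rule producing [k] in isolation would wrongly predict alternation here too.
Therefore /k/ is basic and [g] is derived by intervocalic voicing (voiceless stops become voiced between vowels).

/lonik/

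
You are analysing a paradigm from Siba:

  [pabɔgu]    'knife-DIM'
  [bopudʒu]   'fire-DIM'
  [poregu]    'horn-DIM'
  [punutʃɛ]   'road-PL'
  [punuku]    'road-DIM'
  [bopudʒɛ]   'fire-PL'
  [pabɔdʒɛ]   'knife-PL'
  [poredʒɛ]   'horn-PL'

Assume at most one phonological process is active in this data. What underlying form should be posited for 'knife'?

The stem for 'knife' ends in [dʒ] in [pabɔdʒɛ] but [g] in [pabɔgu].
But 'fire' keeps [dʒ] in both environments ([bopudʒɛ], [bopudʒu]), so there is no rule changing /dʒ/ to [g] before the DIM suffix.
Therefore /g/ is basic and [dʒ] is derived by palatalization before a front vowel (/k/ and /g/ become palato-alveolar [tʃ] and [dʒ] before a front vowel).

/pabɔg/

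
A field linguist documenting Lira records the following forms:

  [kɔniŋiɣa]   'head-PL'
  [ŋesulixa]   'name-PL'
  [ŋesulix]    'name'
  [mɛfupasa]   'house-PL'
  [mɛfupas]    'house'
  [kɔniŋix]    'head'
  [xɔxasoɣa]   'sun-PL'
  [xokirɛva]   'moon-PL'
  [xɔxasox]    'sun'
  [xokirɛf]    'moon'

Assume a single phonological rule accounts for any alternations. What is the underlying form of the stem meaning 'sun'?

'sun' shows [x] ~ [ɣ] at the end of the stem ([xɔxasox] vs [xɔxasoɣa]).
But 'name' keeps [x] in both environments ([ŋesulix], [ŋesulixa]), so there is no rule changing /x/ to [ɣ] before the PL suffix.
So /ɣ/ is underlying, and a rule of word-final obstruent devoicing — voiced obstruents become voiceless word-finally — gives [x].
The underlying form of 'sun' is therefore /xɔxasoɣ/.

/xɔxasoɣ/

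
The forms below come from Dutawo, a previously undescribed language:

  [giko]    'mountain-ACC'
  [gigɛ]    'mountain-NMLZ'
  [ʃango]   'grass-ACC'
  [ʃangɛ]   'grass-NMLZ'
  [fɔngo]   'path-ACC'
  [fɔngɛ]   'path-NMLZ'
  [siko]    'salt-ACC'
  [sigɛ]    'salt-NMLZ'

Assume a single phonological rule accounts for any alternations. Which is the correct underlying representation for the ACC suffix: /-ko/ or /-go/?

The ACC suffix surfaces as [-go] and [-ko], depending on the final segment of the stem.
The NMLZ suffix, which begins with [g], is invariant after every stem; so [g] is not altered by any rule here.
So the underlying form is /-ko/, and voiceless stops become voiced after a nasal.

/-ko/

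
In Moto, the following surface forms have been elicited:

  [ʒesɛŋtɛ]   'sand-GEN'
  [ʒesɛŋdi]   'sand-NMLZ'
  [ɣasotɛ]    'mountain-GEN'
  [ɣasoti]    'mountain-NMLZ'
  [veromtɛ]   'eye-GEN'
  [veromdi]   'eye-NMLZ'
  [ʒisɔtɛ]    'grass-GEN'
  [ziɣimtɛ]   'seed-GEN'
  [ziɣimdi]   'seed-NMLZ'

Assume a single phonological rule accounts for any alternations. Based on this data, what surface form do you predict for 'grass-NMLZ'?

The NMLZ suffix surfaces as [-di] and [-ti], depending on the final segment of the stem.
By contrast the GEN suffix keeps its initial [t] throughout — that segment must be underlying.
The NMLZ suffix is therefore /-di/ underlyingly, with post-vocalic devoicing: voiced stops become voiceless after a vowel.
After 'grass', which ends in a vowel, the suffix surfaces as [-ti], giving [ʒisɔti].

[ʒisɔti]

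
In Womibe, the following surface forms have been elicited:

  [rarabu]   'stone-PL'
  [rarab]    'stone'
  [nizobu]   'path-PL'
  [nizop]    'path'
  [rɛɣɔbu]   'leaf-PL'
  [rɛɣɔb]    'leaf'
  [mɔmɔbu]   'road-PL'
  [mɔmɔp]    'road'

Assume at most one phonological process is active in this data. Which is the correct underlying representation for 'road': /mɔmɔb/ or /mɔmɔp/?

The stem for 'road' ends in [b] in [mɔmɔbu] but [p] in [mɔmɔp].
Compare 'stone', with invariant [b] in [rarabu] and [rarab]: an analysis with underlying /b/ and a rule producing [p] in isolation would wrongly predict alternation here too.
The alternation reflects intervocalic voicing: voiceless stops become voiced between vowels. /p/ is underlying.

/mɔmɔp/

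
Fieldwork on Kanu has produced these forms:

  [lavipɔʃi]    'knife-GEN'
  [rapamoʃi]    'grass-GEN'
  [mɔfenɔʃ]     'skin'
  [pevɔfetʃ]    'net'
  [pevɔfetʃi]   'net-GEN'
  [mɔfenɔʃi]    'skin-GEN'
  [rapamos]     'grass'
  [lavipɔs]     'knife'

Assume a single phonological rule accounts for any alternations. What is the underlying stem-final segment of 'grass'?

The root 'grass' surfaces as [rapamoʃi] and [rapamos], with a stem-final [ʃ] ~ [s] alternation.
The stem 'skin' ([mɔfenɔʃi], [mɔfenɔʃ]) shows [ʃ] unchanged in both environments, so [ʃ] cannot be basic with [s] derived in isolation.
The underlying segment must be /s/; /s/ becomes palato-alveolar [ʃ] before a front vowel, yielding [ʃ] there.

/s/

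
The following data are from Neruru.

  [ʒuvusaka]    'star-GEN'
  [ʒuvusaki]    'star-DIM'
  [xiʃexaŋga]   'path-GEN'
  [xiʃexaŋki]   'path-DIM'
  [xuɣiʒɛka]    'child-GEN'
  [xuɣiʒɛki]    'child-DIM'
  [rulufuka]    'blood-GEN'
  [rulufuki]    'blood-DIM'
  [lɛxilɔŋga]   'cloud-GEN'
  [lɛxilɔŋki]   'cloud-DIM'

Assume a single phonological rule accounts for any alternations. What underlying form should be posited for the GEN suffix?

/-ga/

The GEN morpheme has two allomorphs, [-ga] and [-ka].
The DIM suffix, which begins with [k], is invariant after every stem; so [k] is not altered by any rule here.
So the underlying form is /-ga/, and voiced stops become voiceless after a vowel.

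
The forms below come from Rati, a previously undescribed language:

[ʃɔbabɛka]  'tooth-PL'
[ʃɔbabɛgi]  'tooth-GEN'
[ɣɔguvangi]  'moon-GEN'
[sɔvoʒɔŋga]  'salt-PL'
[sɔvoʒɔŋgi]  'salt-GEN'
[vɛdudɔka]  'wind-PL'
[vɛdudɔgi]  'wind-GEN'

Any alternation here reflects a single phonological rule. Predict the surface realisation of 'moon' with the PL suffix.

[ɣɔguvanga]

The PL suffix surfaces as [-ga] and [-ka], depending on the final segment of the stem.
The GEN suffix, which begins with [g], is invariant after every stem; so [g] is not altered by any rule here.
So the underlying form is /-ka/, and voiceless stops become voiced after a nasal.
After 'moon', which ends in a nasal, the suffix surfaces as [-ga], giving [ɣɔguvanga].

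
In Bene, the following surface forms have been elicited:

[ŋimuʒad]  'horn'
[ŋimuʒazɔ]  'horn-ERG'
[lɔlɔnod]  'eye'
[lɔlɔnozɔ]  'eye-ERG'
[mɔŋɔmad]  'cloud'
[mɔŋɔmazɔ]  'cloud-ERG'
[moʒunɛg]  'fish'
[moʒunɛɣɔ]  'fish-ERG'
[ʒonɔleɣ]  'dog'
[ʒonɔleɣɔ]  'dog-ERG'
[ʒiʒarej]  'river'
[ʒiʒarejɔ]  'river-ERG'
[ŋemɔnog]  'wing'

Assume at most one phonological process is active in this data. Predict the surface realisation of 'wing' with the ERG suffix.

In [moʒunɛg] and [moʒunɛɣɔ] the final segment of 'fish' alternates: [g] ~ [ɣ].
But 'dog' keeps [ɣ] in both environments ([ʒonɔleɣ], [ʒonɔleɣɔ]), so there is no rule changing /ɣ/ to [g] in isolation.
So /g/ is underlying, and a rule of intervocalic spirantization — voiced stops become fricatives between vowels — gives [ɣ].
The one attested form of 'wing', [ŋemɔnog], shows underlying /ŋemɔnog/. Applying the same rule between vowels gives [ŋemɔnoɣɔ].

[ŋemɔnoɣɔ]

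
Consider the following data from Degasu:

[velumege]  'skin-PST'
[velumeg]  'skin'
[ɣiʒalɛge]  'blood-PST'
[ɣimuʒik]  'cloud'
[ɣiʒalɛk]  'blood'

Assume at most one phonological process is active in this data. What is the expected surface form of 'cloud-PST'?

The root 'blood' surfaces as [ɣiʒalɛge] and [ɣiʒalɛk], with a stem-final [g] ~ [k] alternation.
The stem 'skin' ([velumege], [velumeg]) shows [g] unchanged in both environments, so [g] cannot be basic with [k] derived in isolation.
The underlying segment must be /k/; voiceless stops become voiced between vowels, yielding [g] there.
The one attested form of 'cloud', [ɣimuʒik], shows underlying /ɣimuʒik/. Applying the same rule between vowels gives [ɣimuʒige].

[ɣimuʒige]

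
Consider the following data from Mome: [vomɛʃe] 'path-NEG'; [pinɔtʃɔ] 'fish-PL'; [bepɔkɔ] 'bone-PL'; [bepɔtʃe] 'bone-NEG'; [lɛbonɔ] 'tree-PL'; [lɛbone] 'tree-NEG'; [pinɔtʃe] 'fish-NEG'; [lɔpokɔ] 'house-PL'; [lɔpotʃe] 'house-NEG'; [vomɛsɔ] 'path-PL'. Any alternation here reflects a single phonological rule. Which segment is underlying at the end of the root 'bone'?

'bone' shows [k] ~ [tʃ] at the end of the stem ([bepɔkɔ] vs [bepɔtʃe]).
Compare 'fish', with invariant [tʃ] in [pinɔtʃɔ] and [pinɔtʃe]: an analysis with underlying /tʃ/ and a rule producing [k] before the PL suffix would wrongly predict alternation here too.
The underlying segment must be /k/; /k/ and /s/ become palato-alveolar [tʃ] and [ʃ] before a front vowel, yielding [tʃ] there.

/k/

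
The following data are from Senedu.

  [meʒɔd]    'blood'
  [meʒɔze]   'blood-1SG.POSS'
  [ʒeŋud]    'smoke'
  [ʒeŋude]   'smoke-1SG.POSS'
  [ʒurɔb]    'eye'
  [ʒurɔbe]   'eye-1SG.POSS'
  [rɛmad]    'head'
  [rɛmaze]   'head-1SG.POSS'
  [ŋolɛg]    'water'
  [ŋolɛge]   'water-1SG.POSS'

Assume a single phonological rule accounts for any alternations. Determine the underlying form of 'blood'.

/meʒɔz/

In [meʒɔd] and [meʒɔze] the final segment of 'blood' alternates: [d] ~ [z].
If /d/ were underlying and a rule turned it into [z] before the 1SG.POSS suffix, 'smoke' would also alternate; but it has [d] in both [ʒeŋud] and [ʒeŋude].
Therefore /z/ is basic and [d] is derived by word-final hardening (voiced fricatives become stops word-finally).
Hence 'blood' is /meʒɔz/ underlyingly.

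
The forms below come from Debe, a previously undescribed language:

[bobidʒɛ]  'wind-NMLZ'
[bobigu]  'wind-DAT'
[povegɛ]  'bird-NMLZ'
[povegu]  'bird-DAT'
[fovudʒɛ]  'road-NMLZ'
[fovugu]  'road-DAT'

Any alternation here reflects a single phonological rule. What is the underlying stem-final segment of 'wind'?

/dʒ/

The stem for 'wind' ends in [dʒ] in [bobidʒɛ] but [g] in [bobigu].
But 'bird' keeps [g] in both environments ([povegɛ], [povegu]), so there is no rule changing /g/ to [dʒ] before the NMLZ suffix.
Therefore /dʒ/ is basic and [g] is derived by depalatalization (palato-alveolar /dʒ/ becomes [g] when no front vowel follows).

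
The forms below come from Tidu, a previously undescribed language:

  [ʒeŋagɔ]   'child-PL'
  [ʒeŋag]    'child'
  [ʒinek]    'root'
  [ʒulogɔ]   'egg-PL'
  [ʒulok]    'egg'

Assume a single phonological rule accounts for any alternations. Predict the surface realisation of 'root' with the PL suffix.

[ʒinegɔ]

The stem for 'egg' ends in [g] in [ʒulogɔ] but [k] in [ʒulok].
Compare 'child', with invariant [g] in [ʒeŋagɔ] and [ʒeŋag]: an analysis with underlying /g/ and a rule producing [k] in isolation would wrongly predict alternation here too.
The alternation reflects intervocalic voicing: voiceless stops become voiced between vowels. /k/ is underlying.
The one attested form of 'root', [ʒinek], shows underlying /ʒinek/. Applying the same rule between vowels gives [ʒinegɔ].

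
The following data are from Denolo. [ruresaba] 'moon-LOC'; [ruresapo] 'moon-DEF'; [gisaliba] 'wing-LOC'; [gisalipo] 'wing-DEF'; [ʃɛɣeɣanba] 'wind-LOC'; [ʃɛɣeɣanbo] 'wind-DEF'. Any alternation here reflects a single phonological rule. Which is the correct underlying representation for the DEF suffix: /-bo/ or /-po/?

/-po/

The DEF suffix surfaces as [-bo] and [-po], depending on the final segment of the stem.
The LOC suffix, which begins with [b], is invariant after every stem; so [b] is not altered by any rule here.
So the underlying form is /-po/, and voiceless stops become voiced after a nasal.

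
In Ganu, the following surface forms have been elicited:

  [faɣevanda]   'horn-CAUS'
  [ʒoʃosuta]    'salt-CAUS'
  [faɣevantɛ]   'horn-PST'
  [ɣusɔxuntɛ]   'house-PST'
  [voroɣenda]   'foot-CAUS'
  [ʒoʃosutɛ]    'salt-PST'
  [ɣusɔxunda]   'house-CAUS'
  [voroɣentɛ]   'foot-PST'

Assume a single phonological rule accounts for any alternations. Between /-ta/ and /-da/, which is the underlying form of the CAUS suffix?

/-da/

The CAUS suffix surfaces as [-da] and [-ta], depending on the final segment of the stem.
The PST suffix, which begins with [t], is invariant after every stem; so [t] is not altered by any rule here.
The CAUS suffix is therefore /-da/ underlyingly, with post-vocalic devoicing: voiced stops become voiceless after a vowel.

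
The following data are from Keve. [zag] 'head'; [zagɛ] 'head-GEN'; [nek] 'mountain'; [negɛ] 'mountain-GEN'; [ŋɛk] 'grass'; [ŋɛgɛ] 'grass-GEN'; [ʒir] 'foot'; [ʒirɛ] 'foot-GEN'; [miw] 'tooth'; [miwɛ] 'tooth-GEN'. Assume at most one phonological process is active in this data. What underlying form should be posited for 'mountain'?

The root 'mountain' surfaces as [nek] and [negɛ], with a stem-final [k] ~ [g] alternation.
The stem 'head' ([zag], [zagɛ]) shows [g] unchanged in both environments, so [g] cannot be basic with [k] derived in isolation.
Therefore /k/ is basic and [g] is derived by intervocalic voicing (voiceless stops become voiced between vowels).

/nek/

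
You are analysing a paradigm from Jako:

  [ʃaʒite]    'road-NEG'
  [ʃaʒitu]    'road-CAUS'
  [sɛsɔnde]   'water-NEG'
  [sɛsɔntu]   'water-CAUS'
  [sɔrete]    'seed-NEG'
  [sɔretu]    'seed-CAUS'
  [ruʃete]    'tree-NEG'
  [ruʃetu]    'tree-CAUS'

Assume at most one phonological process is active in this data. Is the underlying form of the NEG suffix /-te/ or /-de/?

The NEG suffix surfaces as [-de] and [-te], depending on the final segment of the stem.
By contrast the CAUS suffix keeps its initial [t] throughout — that segment must be underlying.
So the underlying form is /-de/, and voiced stops become voiceless after a vowel.

/-de/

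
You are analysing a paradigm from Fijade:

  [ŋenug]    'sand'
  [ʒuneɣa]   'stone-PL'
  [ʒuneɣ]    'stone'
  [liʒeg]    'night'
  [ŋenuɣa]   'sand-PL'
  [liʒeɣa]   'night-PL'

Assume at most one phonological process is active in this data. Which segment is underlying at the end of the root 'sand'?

/g/

The root 'sand' surfaces as [ŋenuɣa] and [ŋenug], with a stem-final [ɣ] ~ [g] alternation.
If /ɣ/ were underlying and a rule turned it into [g] in isolation, 'stone' would also alternate; but it has [ɣ] in both [ʒuneɣa] and [ʒuneɣ].
The alternation reflects intervocalic spirantization: voiced stops become fricatives between vowels. /g/ is underlying.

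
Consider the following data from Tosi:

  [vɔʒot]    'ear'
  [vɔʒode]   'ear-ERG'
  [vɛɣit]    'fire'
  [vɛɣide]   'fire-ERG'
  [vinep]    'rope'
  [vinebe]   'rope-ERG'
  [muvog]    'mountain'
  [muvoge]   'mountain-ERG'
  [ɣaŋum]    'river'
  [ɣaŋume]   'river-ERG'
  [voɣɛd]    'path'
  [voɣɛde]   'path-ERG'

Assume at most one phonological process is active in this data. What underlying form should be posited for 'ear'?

/vɔʒot/

The stem for 'ear' ends in [t] in [vɔʒot] but [d] in [vɔʒode].
If /d/ were underlying and a rule turned it into [t] in isolation, 'path' would also alternate; but it has [d] in both [voɣɛd] and [voɣɛde].
Therefore /t/ is basic and [d] is derived by intervocalic voicing (voiceless stops become voiced between vowels).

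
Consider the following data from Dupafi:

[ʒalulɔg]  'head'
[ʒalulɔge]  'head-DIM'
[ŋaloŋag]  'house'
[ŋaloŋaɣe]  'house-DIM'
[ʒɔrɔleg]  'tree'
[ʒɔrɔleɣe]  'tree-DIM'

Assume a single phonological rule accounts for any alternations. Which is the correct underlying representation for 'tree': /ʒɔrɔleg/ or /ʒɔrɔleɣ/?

'tree' shows [g] ~ [ɣ] at the end of the stem ([ʒɔrɔleg] vs [ʒɔrɔleɣe]).
The stem 'head' ([ʒalulɔg], [ʒalulɔge]) shows [g] unchanged in both environments, so [g] cannot be basic with [ɣ] derived before the DIM suffix.
So /ɣ/ is underlying, and a rule of word-final hardening — voiced fricatives become stops word-finally — gives [g].

/ʒɔrɔleɣ/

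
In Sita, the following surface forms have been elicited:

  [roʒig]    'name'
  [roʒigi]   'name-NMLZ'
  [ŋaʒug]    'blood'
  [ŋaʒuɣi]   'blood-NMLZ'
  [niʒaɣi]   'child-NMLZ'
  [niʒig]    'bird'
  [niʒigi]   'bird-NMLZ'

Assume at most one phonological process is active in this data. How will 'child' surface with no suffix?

[niʒag]

The root 'blood' surfaces as [ŋaʒug] and [ŋaʒuɣi], with a stem-final [g] ~ [ɣ] alternation.
The stem 'bird' ([niʒig], [niʒigi]) shows [g] unchanged in both environments, so [g] cannot be basic with [ɣ] derived before the NMLZ suffix.
Therefore /ɣ/ is basic and [g] is derived by word-final hardening (voiced fricatives become stops word-finally).
From [niʒaɣi] the stem 'child' is /niʒaɣ/; word-finally this yields [niʒag].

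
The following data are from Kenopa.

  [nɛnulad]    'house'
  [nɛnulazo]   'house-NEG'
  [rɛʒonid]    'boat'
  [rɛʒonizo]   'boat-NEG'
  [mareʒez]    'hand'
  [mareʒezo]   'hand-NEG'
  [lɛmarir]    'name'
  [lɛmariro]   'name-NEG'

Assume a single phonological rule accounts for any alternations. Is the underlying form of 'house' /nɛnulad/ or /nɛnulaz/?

/nɛnulad/

The stem for 'house' ends in [d] in [nɛnulad] but [z] in [nɛnulazo].
The stem 'hand' ([mareʒez], [mareʒezo]) shows [z] unchanged in both environments, so [z] cannot be basic with [d] derived in isolation.
The alternation reflects intervocalic spirantization: voiced stops become fricatives between vowels. /d/ is underlying.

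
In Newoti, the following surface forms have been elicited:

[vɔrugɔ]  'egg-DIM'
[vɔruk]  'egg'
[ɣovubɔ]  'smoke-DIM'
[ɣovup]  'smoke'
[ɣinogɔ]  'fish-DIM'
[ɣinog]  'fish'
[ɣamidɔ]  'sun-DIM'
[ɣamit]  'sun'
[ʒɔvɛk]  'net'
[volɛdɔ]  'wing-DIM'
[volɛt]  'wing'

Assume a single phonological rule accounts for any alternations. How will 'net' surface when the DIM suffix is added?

'egg' shows [g] ~ [k] at the end of the stem ([vɔrugɔ] vs [vɔruk]).
Compare 'fish', with invariant [g] in [ɣinogɔ] and [ɣinog]: an analysis with underlying /g/ and a rule producing [k] in isolation would wrongly predict alternation here too.
The alternation reflects intervocalic voicing: voiceless stops become voiced between vowels. /k/ is underlying.
From [ʒɔvɛk] the stem 'net' is /ʒɔvɛk/; between vowels this yields [ʒɔvɛgɔ].

[ʒɔvɛgɔ]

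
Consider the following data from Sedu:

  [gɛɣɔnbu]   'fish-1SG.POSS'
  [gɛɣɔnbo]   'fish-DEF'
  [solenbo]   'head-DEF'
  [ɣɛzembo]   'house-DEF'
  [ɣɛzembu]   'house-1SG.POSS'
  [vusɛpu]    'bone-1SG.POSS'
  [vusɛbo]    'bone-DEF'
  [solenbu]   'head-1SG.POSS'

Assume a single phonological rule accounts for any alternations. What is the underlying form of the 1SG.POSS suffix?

/-pu/

The 1SG.POSS morpheme has two allomorphs, [-bu] and [-pu].
By contrast the DEF suffix keeps its initial [b] throughout — that segment must be underlying.
The 1SG.POSS suffix is therefore /-pu/ underlyingly, with post-nasal voicing: voiceless stops become voiced after a nasal.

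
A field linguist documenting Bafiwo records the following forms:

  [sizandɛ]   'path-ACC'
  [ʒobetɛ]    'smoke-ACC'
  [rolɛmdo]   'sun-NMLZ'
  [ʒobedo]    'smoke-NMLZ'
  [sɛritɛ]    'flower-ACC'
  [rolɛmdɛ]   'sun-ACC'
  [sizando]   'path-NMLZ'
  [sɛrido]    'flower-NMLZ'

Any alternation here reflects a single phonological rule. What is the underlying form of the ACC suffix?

/-tɛ/

The ACC suffix surfaces as [-dɛ] and [-tɛ], depending on the final segment of the stem.
By contrast the NMLZ suffix keeps its initial [d] throughout — that segment must be underlying.
The ACC suffix is therefore /-tɛ/ underlyingly, with post-nasal voicing: voiceless stops become voiced after a nasal.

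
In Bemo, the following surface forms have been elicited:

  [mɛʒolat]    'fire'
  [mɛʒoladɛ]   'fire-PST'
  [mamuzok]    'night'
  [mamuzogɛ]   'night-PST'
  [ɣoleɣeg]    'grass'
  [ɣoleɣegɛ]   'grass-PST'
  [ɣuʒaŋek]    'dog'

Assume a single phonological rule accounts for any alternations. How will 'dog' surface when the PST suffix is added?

The root 'night' surfaces as [mamuzok] and [mamuzogɛ], with a stem-final [k] ~ [g] alternation.
But 'grass' keeps [g] in both environments ([ɣoleɣeg], [ɣoleɣegɛ]), so there is no rule changing /g/ to [k] in isolation.
So /k/ is underlying, and a rule of intervocalic voicing — voiceless stops become voiced between vowels — gives [g].
The one attested form of 'dog', [ɣuʒaŋek], shows underlying /ɣuʒaŋek/. Applying the same rule between vowels gives [ɣuʒaŋegɛ].

[ɣuʒaŋegɛ]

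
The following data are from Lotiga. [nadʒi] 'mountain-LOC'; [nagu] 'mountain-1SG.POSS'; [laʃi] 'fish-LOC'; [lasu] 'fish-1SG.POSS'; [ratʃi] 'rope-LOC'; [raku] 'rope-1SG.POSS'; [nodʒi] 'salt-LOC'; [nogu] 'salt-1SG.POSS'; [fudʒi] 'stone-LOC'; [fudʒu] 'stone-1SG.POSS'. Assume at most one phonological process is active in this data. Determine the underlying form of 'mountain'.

In [nadʒi] and [nagu] the final segment of 'mountain' alternates: [dʒ] ~ [g].
The stem 'stone' ([fudʒi], [fudʒu]) shows [dʒ] unchanged in both environments, so [dʒ] cannot be basic with [g] derived before the 1SG.POSS suffix.
The underlying segment must be /g/; /k/, /g/ and /s/ become palato-alveolar [tʃ], [dʒ] and [ʃ] before a front vowel, yielding [dʒ] there.
The underlying form of 'mountain' is therefore /nag/.

/nag/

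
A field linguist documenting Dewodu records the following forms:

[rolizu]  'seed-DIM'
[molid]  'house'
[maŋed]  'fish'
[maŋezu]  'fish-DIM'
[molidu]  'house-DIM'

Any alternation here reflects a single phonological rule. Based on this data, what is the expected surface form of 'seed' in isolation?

In [maŋed] and [maŋezu] the final segment of 'fish' alternates: [d] ~ [z].
If /d/ were underlying and a rule turned it into [z] before the DIM suffix, 'house' would also alternate; but it has [d] in both [molid] and [molidu].
The alternation reflects word-final hardening: voiced fricatives become stops word-finally. /z/ is underlying.
The one attested form of 'seed', [rolizu], shows underlying /roliz/. Applying the same rule word-finally gives [rolid].

[rolid]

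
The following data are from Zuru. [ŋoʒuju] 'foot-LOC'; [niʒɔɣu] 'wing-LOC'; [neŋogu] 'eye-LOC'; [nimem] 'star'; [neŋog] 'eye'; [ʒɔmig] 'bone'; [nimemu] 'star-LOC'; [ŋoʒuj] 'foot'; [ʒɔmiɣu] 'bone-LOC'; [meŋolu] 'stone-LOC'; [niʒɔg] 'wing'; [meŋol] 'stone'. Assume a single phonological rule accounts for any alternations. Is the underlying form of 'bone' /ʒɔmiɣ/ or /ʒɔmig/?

/ʒɔmiɣ/

'bone' shows [g] ~ [ɣ] at the end of the stem ([ʒɔmig] vs [ʒɔmiɣu]).
But 'eye' keeps [g] in both environments ([neŋog], [neŋogu]), so there is no rule changing /g/ to [ɣ] before the LOC suffix.
The alternation reflects word-final hardening: voiced fricatives become stops word-finally. /ɣ/ is underlying.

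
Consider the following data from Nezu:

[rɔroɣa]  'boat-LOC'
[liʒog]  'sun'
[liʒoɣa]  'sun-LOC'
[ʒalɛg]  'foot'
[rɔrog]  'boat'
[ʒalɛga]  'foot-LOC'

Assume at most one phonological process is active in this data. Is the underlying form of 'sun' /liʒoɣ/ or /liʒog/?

/liʒoɣ/

The root 'sun' surfaces as [liʒog] and [liʒoɣa], with a stem-final [g] ~ [ɣ] alternation.
If /g/ were underlying and a rule turned it into [ɣ] before the LOC suffix, 'foot' would also alternate; but it has [g] in both [ʒalɛg] and [ʒalɛga].
Therefore /ɣ/ is basic and [g] is derived by word-final hardening (voiced fricatives become stops word-finally).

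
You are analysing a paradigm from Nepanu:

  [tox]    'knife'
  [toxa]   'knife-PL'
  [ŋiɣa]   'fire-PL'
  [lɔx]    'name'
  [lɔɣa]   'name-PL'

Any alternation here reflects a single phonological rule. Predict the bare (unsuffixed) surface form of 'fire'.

The root 'name' surfaces as [lɔx] and [lɔɣa], with a stem-final [x] ~ [ɣ] alternation.
If /x/ were underlying and a rule turned it into [ɣ] before the PL suffix, 'knife' would also alternate; but it has [x] in both [tox] and [toxa].
So /ɣ/ is underlying, and a rule of word-final obstruent devoicing — voiced obstruents become voiceless word-finally — gives [x].
The one attested form of 'fire', [ŋiɣa], shows underlying /ŋiɣ/. Applying the same rule word-finally gives [ŋix].

[ŋix]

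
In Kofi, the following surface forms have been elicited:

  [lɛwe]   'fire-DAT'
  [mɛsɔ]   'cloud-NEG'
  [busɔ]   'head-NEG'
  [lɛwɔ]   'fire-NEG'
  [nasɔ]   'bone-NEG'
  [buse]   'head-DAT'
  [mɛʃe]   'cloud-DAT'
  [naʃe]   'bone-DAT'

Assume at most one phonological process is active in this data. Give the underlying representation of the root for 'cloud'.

/mɛʃ/

'cloud' shows [ʃ] ~ [s] at the end of the stem ([mɛʃe] vs [mɛsɔ]).
But 'head' keeps [s] in both environments ([buse], [busɔ]), so there is no rule changing /s/ to [ʃ] before the DAT suffix.
Therefore /ʃ/ is basic and [s] is derived by depalatalization (palato-alveolar /ʃ/ becomes [s] when no front vowel follows).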